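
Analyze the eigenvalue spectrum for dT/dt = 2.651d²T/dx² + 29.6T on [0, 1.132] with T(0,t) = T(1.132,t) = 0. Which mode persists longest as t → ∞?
Eigenvalues: λₙ = 2.651n²π²/1.132² - 29.6.
First three modes:
  n=1: λ₁ = 2.651π²/1.132² - 29.6 ≈ -9.182
  n=2: λ₂ = 10.604π²/1.132² - 29.6 ≈ 52.073
  n=3: λ₃ = 23.859π²/1.132² - 29.6 ≈ 154.163
Since 2.651π²/1.132² ≈ 20.418 < 29.6, λ₁ < 0.
The n=1 mode grows fastest (−λₙ is largest for n=1) → dominates.
Asymptotic: T ~ c₁ sin(πx/1.132) e^{9.182t} (exponential growth at rate −λ₁ ≈ 9.182).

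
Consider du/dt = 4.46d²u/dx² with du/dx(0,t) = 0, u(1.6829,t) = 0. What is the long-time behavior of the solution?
As t → ∞, u → 0. Heat escapes through the Dirichlet boundary.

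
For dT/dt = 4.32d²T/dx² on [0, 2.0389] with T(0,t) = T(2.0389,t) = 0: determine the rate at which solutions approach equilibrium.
Eigenvalues: λₙ = 4.32n²π²/2.0389².
First three modes:
  n=1: λ₁ = 4.32π²/2.0389² ≈ 10.256
  n=2: λ₂ = 17.28π²/2.0389² ≈ 41.025 (4× faster decay)
  n=3: λ₃ = 38.88π²/2.0389² ≈ 92.307 (9× faster decay)
As t → ∞, higher modes decay exponentially faster. The n=1 mode dominates: T ~ c₁ sin(πx/2.0389) e^{-λ₁t}.
Decay rate: λ₁ = 4.32π²/2.0389² ≈ 10.256.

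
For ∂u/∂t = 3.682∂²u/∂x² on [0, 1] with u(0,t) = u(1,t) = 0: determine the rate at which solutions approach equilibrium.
Eigenvalues: λₙ = 3.682n²π².
First three modes:
  n=1: λ₁ = 3.682π² ≈ 36.34
  n=2: λ₂ = 14.728π² ≈ 145.36 (4× faster decay)
  n=3: λ₃ = 33.138π² ≈ 327.059 (9× faster decay)
As t → ∞, higher modes decay exponentially faster. The n=1 mode dominates: u ~ c₁ sin(πx) e^{-λ₁t}.
Decay rate: λ₁ = 3.682π² ≈ 36.34.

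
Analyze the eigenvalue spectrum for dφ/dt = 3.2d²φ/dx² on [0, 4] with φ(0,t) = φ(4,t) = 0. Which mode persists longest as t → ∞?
Eigenvalues: λₙ = 3.2n²π²/4².
First three modes:
  n=1: λ₁ = 3.2π²/4² ≈ 1.974
  n=2: λ₂ = 12.8π²/4² ≈ 7.896 (4× faster decay)
  n=3: λ₃ = 28.8π²/4² ≈ 17.765 (9× faster decay)
As t → ∞, higher modes decay exponentially faster. The n=1 mode dominates: φ ~ c₁ sin(πx/4) e^{-λ₁t}.
Decay rate: λ₁ = 3.2π²/4² ≈ 1.974.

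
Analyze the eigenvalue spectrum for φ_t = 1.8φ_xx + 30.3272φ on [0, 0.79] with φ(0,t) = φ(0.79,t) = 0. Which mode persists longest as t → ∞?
Eigenvalues: λₙ = 1.8n²π²/0.79² - 30.3272.
First three modes:
  n=1: λ₁ = 1.8π²/0.79² - 30.3272 ≈ -1.862
  n=2: λ₂ = 7.2π²/0.79² - 30.3272 ≈ 83.535
  n=3: λ₃ = 16.2π²/0.79² - 30.3272 ≈ 225.862
Since 1.8π²/0.79² ≈ 28.465 < 30.3272, λ₁ < 0.
The n=1 mode grows fastest (−λₙ is largest for n=1) → dominates.
Asymptotic: φ ~ c₁ sin(πx/0.79) e^{1.862t} (exponential growth at rate −λ₁ ≈ 1.862).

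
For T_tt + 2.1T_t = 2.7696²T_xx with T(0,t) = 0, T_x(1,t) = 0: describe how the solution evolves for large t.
T → 0. Damping (γ=2.1) dissipates energy; oscillations decay exponentially.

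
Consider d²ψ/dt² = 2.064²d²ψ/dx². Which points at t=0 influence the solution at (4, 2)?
Domain of dependence: [-0.128, 8.128]. Signals travel at speed 2.064, so data within |x - 4| ≤ 2.064·2 = 4.128 can reach the point.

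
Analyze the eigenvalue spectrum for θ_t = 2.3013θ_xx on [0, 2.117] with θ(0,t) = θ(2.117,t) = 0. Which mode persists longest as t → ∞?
Eigenvalues: λₙ = 2.3013n²π²/2.117².
First three modes:
  n=1: λ₁ = 2.3013π²/2.117² ≈ 5.068
  n=2: λ₂ = 9.2052π²/2.117² ≈ 20.272 (4× faster decay)
  n=3: λ₃ = 20.7117π²/2.117² ≈ 45.611 (9× faster decay)
As t → ∞, higher modes decay exponentially faster. The n=1 mode dominates: θ ~ c₁ sin(πx/2.117) e^{-λ₁t}.
Decay rate: λ₁ = 2.3013π²/2.117² ≈ 5.068.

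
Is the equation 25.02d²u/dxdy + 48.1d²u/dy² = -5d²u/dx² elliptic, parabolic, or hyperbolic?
Rewriting in standard form: 5d²u/dx² + 25.02d²u/dxdy + 48.1d²u/dy² = 0. Computing B² - 4AC with A = 5, B = 25.02, C = 48.1: discriminant = -335.9996 (negative). Answer: elliptic.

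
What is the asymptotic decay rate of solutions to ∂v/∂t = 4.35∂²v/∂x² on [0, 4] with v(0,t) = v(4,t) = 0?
Eigenvalues: λₙ = 4.35n²π²/4².
First three modes:
  n=1: λ₁ = 4.35π²/4² ≈ 2.683
  n=2: λ₂ = 17.4π²/4² ≈ 10.733 (4× faster decay)
  n=3: λ₃ = 39.15π²/4² ≈ 24.15 (9× faster decay)
As t → ∞, higher modes decay exponentially faster. The n=1 mode dominates: v ~ c₁ sin(πx/4) e^{-λ₁t}.
Decay rate: λ₁ = 4.35π²/4² ≈ 2.683.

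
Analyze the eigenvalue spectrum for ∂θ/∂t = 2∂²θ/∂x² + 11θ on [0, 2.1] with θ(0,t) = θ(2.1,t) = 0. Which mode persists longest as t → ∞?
Eigenvalues: λₙ = 2n²π²/2.1² - 11.
First three modes:
  n=1: λ₁ = 2π²/2.1² - 11 ≈ -6.524
  n=2: λ₂ = 8π²/2.1² - 11 ≈ 6.904
  n=3: λ₃ = 18π²/2.1² - 11 ≈ 29.284
Since 2π²/2.1² ≈ 4.476 < 11, λ₁ < 0.
The n=1 mode grows fastest (−λₙ is largest for n=1) → dominates.
Asymptotic: θ ~ c₁ sin(πx/2.1) e^{6.524t} (exponential growth at rate −λ₁ ≈ 6.524).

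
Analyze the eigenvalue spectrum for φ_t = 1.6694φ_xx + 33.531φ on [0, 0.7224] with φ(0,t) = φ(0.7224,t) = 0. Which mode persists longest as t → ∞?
Eigenvalues: λₙ = 1.6694n²π²/0.7224² - 33.531.
First three modes:
  n=1: λ₁ = 1.6694π²/0.7224² - 33.531 ≈ -1.959
  n=2: λ₂ = 6.6776π²/0.7224² - 33.531 ≈ 92.758
  n=3: λ₃ = 15.0246π²/0.7224² - 33.531 ≈ 250.619
Since 1.6694π²/0.7224² ≈ 31.572 < 33.531, λ₁ < 0.
The n=1 mode grows fastest (−λₙ is largest for n=1) → dominates.
Asymptotic: φ ~ c₁ sin(πx/0.7224) e^{1.959t} (exponential growth at rate −λ₁ ≈ 1.959).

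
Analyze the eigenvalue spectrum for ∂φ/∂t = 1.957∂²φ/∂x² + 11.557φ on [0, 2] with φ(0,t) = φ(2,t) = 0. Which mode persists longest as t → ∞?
Eigenvalues: λₙ = 1.957n²π²/2² - 11.557.
First three modes:
  n=1: λ₁ = 1.957π²/2² - 11.557 ≈ -6.728
  n=2: λ₂ = 7.828π²/2² - 11.557 ≈ 7.758
  n=3: λ₃ = 17.613π²/2² - 11.557 ≈ 31.901
Since 1.957π²/2² ≈ 4.829 < 11.557, λ₁ < 0.
The n=1 mode grows fastest (−λₙ is largest for n=1) → dominates.
Asymptotic: φ ~ c₁ sin(πx/2) e^{6.728t} (exponential growth at rate −λ₁ ≈ 6.728).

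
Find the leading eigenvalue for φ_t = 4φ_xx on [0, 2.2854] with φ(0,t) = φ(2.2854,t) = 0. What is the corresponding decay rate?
Eigenvalues: λₙ = 4n²π²/2.2854².
First three modes:
  n=1: λ₁ = 4π²/2.2854² ≈ 7.558
  n=2: λ₂ = 16π²/2.2854² ≈ 30.234 (4× faster decay)
  n=3: λ₃ = 36π²/2.2854² ≈ 68.026 (9× faster decay)
As t → ∞, higher modes decay exponentially faster. The n=1 mode dominates: φ ~ c₁ sin(πx/2.2854) e^{-λ₁t}.
Decay rate: λ₁ = 4π²/2.2854² ≈ 7.558.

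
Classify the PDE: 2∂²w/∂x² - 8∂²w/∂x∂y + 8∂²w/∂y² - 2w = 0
A = 2, B = -8, C = 8. Discriminant B² - 4AC = 0. Since 0 = 0, parabolic.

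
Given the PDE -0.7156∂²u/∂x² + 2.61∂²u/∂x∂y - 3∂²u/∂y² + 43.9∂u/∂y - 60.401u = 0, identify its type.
The second-order coefficients are A = -0.7156, B = 2.61, C = -3. Since B² - 4AC = -1.7751 < 0, this is an elliptic PDE.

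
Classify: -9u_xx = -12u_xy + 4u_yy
Rewriting in standard form: -9u_xx + 12u_xy - 4u_yy = 0. Parabolic (discriminant = 0).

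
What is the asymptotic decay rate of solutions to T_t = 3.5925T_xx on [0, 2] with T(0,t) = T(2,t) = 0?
Eigenvalues: λₙ = 3.5925n²π²/2².
First three modes:
  n=1: λ₁ = 3.5925π²/2² ≈ 8.864
  n=2: λ₂ = 14.37π²/2² ≈ 35.457 (4× faster decay)
  n=3: λ₃ = 32.3325π²/2² ≈ 79.777 (9× faster decay)
As t → ∞, higher modes decay exponentially faster. The n=1 mode dominates: T ~ c₁ sin(πx/2) e^{-λ₁t}.
Decay rate: λ₁ = 3.5925π²/2² ≈ 8.864.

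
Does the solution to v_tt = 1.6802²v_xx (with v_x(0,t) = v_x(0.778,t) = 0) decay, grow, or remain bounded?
v oscillates about a mean that drifts linearly in t (generically unbounded; no decay). There is no damping, so the nonconstant modes persist as standing waves (energy conserved, no decay). But with Neumann conditions at both ends the constant mode has eigenvalue 0: the spatial mean M(t) of v satisfies M'' = 0, so M(t) = M(0) + M'(0)·t. Unless the initial velocity has zero mean (∫v_t(x,0)dx = 0), the solution grows linearly in t (unbounded, though not exponentially); if it does have zero mean, the solution stays bounded and simply oscillates.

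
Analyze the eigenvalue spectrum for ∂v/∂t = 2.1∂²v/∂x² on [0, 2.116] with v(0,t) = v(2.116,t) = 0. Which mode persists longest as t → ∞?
Eigenvalues: λₙ = 2.1n²π²/2.116².
First three modes:
  n=1: λ₁ = 2.1π²/2.116² ≈ 4.629
  n=2: λ₂ = 8.4π²/2.116² ≈ 18.516 (4× faster decay)
  n=3: λ₃ = 18.9π²/2.116² ≈ 41.661 (9× faster decay)
As t → ∞, higher modes decay exponentially faster. The n=1 mode dominates: v ~ c₁ sin(πx/2.116) e^{-λ₁t}.
Decay rate: λ₁ = 2.1π²/2.116² ≈ 4.629.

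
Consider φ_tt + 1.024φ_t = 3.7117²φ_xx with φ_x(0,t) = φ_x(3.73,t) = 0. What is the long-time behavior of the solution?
As t → ∞, φ → constant (steady state). Damping (γ=1.024) dissipates the nonconstant modes; with Neumann BCs the spatial average obeys M''+γM'=0 and tends to a finite limit.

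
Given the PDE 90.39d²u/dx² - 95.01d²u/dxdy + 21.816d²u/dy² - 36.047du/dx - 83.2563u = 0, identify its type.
The second-order coefficients are A = 90.39, B = -95.01, C = 21.816. Since B² - 4AC = 1139.10714 > 0, this is a hyperbolic PDE.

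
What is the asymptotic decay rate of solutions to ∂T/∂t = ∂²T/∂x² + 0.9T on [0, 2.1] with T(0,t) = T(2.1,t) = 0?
Eigenvalues: λₙ = n²π²/2.1² - 0.9.
First three modes:
  n=1: λ₁ = π²/2.1² - 0.9 ≈ 1.338
  n=2: λ₂ = 4π²/2.1² - 0.9 ≈ 8.052
  n=3: λ₃ = 9π²/2.1² - 0.9 ≈ 19.242
Since π²/2.1² ≈ 2.238 > 0.9, all λₙ > 0.
The n=1 mode decays slowest → dominates as t → ∞.
Asymptotic: T ~ c₁ sin(πx/2.1) e^{-λ₁t} with decay rate λ₁ ≈ 1.338.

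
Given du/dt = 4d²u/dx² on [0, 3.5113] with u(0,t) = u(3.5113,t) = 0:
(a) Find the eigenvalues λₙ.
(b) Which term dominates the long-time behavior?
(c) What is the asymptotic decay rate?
Eigenvalues: λₙ = 4n²π²/3.5113².
First three modes:
  n=1: λ₁ = 4π²/3.5113² ≈ 3.202
  n=2: λ₂ = 16π²/3.5113² ≈ 12.808 (4× faster decay)
  n=3: λ₃ = 36π²/3.5113² ≈ 28.818 (9× faster decay)
As t → ∞, higher modes decay exponentially faster. The n=1 mode dominates: u ~ c₁ sin(πx/3.5113) e^{-λ₁t}.
Decay rate: λ₁ = 4π²/3.5113² ≈ 3.202.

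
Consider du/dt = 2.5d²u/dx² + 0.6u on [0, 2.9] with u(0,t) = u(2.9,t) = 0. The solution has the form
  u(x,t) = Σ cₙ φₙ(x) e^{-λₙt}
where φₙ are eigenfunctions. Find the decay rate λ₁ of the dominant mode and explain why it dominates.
Eigenvalues: λₙ = 2.5n²π²/2.9² - 0.6.
First three modes:
  n=1: λ₁ = 2.5π²/2.9² - 0.6 ≈ 2.334
  n=2: λ₂ = 10π²/2.9² - 0.6 ≈ 11.136
  n=3: λ₃ = 22.5π²/2.9² - 0.6 ≈ 25.805
Since 2.5π²/2.9² ≈ 2.934 > 0.6, all λₙ > 0.
The n=1 mode decays slowest → dominates as t → ∞.
Asymptotic: u ~ c₁ sin(πx/2.9) e^{-λ₁t} with decay rate λ₁ ≈ 2.334.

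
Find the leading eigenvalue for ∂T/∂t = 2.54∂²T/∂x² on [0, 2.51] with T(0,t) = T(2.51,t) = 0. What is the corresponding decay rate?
Eigenvalues: λₙ = 2.54n²π²/2.51².
First three modes:
  n=1: λ₁ = 2.54π²/2.51² ≈ 3.979
  n=2: λ₂ = 10.16π²/2.51² ≈ 15.916 (4× faster decay)
  n=3: λ₃ = 22.86π²/2.51² ≈ 35.812 (9× faster decay)
As t → ∞, higher modes decay exponentially faster. The n=1 mode dominates: T ~ c₁ sin(πx/2.51) e^{-λ₁t}.
Decay rate: λ₁ = 2.54π²/2.51² ≈ 3.979.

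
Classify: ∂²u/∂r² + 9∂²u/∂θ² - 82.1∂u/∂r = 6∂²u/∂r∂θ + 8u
Rewriting in standard form: ∂²u/∂r² - 6∂²u/∂r∂θ + 9∂²u/∂θ² - 82.1∂u/∂r - 8u = 0. Parabolic (discriminant = 0).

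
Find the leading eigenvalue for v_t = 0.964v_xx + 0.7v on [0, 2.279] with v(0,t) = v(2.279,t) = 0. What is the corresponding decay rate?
Eigenvalues: λₙ = 0.964n²π²/2.279² - 0.7.
First three modes:
  n=1: λ₁ = 0.964π²/2.279² - 0.7 ≈ 1.132
  n=2: λ₂ = 3.856π²/2.279² - 0.7 ≈ 6.627
  n=3: λ₃ = 8.676π²/2.279² - 0.7 ≈ 15.787
Since 0.964π²/2.279² ≈ 1.832 > 0.7, all λₙ > 0.
The n=1 mode decays slowest → dominates as t → ∞.
Asymptotic: v ~ c₁ sin(πx/2.279) e^{-λ₁t} with decay rate λ₁ ≈ 1.132.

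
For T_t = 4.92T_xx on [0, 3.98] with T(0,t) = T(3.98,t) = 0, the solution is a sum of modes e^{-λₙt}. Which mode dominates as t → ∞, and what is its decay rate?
Eigenvalues: λₙ = 4.92n²π²/3.98².
First three modes:
  n=1: λ₁ = 4.92π²/3.98² ≈ 3.065
  n=2: λ₂ = 19.68π²/3.98² ≈ 12.262 (4× faster decay)
  n=3: λ₃ = 44.28π²/3.98² ≈ 27.589 (9× faster decay)
As t → ∞, higher modes decay exponentially faster. The n=1 mode dominates: T ~ c₁ sin(πx/3.98) e^{-λ₁t}.
Decay rate: λ₁ = 4.92π²/3.98² ≈ 3.065.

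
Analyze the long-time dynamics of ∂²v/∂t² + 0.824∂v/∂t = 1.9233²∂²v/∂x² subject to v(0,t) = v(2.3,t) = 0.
Long-time behavior: v → 0. Damping (γ=0.824) dissipates energy; oscillations decay exponentially.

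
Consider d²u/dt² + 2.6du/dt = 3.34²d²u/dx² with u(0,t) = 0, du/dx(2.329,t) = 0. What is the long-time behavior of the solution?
As t → ∞, u → 0. Damping (γ=2.6) dissipates energy; oscillations decay exponentially.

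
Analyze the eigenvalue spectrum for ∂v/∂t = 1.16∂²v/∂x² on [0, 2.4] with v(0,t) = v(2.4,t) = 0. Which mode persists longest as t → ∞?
Eigenvalues: λₙ = 1.16n²π²/2.4².
First three modes:
  n=1: λ₁ = 1.16π²/2.4² ≈ 1.988
  n=2: λ₂ = 4.64π²/2.4² ≈ 7.951 (4× faster decay)
  n=3: λ₃ = 10.44π²/2.4² ≈ 17.889 (9× faster decay)
As t → ∞, higher modes decay exponentially faster. The n=1 mode dominates: v ~ c₁ sin(πx/2.4) e^{-λ₁t}.
Decay rate: λ₁ = 1.16π²/2.4² ≈ 1.988.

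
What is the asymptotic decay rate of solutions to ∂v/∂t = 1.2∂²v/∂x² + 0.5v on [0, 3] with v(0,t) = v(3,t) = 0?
Eigenvalues: λₙ = 1.2n²π²/3² - 0.5.
First three modes:
  n=1: λ₁ = 1.2π²/3² - 0.5 ≈ 0.816
  n=2: λ₂ = 4.8π²/3² - 0.5 ≈ 4.764
  n=3: λ₃ = 10.8π²/3² - 0.5 ≈ 11.344
Since 1.2π²/3² ≈ 1.316 > 0.5, all λₙ > 0.
The n=1 mode decays slowest → dominates as t → ∞.
Asymptotic: v ~ c₁ sin(πx/3) e^{-λ₁t} with decay rate λ₁ ≈ 0.816.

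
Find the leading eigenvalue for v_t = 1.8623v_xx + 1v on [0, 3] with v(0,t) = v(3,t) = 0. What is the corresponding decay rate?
Eigenvalues: λₙ = 1.8623n²π²/3² - 1.
First three modes:
  n=1: λ₁ = 1.8623π²/3² - 1 ≈ 1.042
  n=2: λ₂ = 7.4492π²/3² - 1 ≈ 7.169
  n=3: λ₃ = 16.7607π²/3² - 1 ≈ 17.38
Since 1.8623π²/3² ≈ 2.042 > 1, all λₙ > 0.
The n=1 mode decays slowest → dominates as t → ∞.
Asymptotic: v ~ c₁ sin(πx/3) e^{-λ₁t} with decay rate λ₁ ≈ 1.042.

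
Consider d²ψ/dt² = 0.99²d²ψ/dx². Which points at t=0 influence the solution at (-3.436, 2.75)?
Domain of dependence: [-6.1585, -0.7135]. Signals travel at speed 0.99, so data within |x - -3.436| ≤ 0.99·2.75 = 2.7225 can reach the point.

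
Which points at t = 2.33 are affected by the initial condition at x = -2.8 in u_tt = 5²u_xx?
Domain of influence: [-14.45, 8.85]. Data at x = -2.8 spreads outward at speed 5.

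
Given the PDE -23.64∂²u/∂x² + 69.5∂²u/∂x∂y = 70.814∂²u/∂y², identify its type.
Rewriting in standard form: -23.64∂²u/∂x² + 69.5∂²u/∂x∂y - 70.814∂²u/∂y² = 0. The second-order coefficients are A = -23.64, B = 69.5, C = -70.814. Since B² - 4AC = -1865.92184 < 0, this is an elliptic PDE.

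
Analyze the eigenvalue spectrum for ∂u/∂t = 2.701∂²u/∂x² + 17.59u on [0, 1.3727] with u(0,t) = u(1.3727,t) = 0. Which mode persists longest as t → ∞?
Eigenvalues: λₙ = 2.701n²π²/1.3727² - 17.59.
First three modes:
  n=1: λ₁ = 2.701π²/1.3727² - 17.59 ≈ -3.443
  n=2: λ₂ = 10.804π²/1.3727² - 17.59 ≈ 38.999
  n=3: λ₃ = 24.309π²/1.3727² - 17.59 ≈ 109.736
Since 2.701π²/1.3727² ≈ 14.147 < 17.59, λ₁ < 0.
The n=1 mode grows fastest (−λₙ is largest for n=1) → dominates.
Asymptotic: u ~ c₁ sin(πx/1.3727) e^{3.443t} (exponential growth at rate −λ₁ ≈ 3.443).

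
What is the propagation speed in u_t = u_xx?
Infinite. The heat equation is parabolic, not hyperbolic, so disturbances propagate instantly.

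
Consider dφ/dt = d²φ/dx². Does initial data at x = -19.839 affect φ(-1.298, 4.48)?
Yes, for any finite x. The heat equation has infinite propagation speed, so all initial data affects all points at any t > 0.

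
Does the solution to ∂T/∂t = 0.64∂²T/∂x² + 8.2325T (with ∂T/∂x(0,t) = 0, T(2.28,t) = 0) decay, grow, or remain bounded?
T grows unboundedly. Reaction dominates diffusion (r=8.2325 > κπ²/(4L²)≈0.3); solution grows exponentially.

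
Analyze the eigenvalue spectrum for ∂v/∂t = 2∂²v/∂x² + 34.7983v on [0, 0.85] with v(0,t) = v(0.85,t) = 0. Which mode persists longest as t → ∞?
Eigenvalues: λₙ = 2n²π²/0.85² - 34.7983.
First three modes:
  n=1: λ₁ = 2π²/0.85² - 34.7983 ≈ -7.478
  n=2: λ₂ = 8π²/0.85² - 34.7983 ≈ 74.485
  n=3: λ₃ = 18π²/0.85² - 34.7983 ≈ 211.088
Since 2π²/0.85² ≈ 27.321 < 34.7983, λ₁ < 0.
The n=1 mode grows fastest (−λₙ is largest for n=1) → dominates.
Asymptotic: v ~ c₁ sin(πx/0.85) e^{7.478t} (exponential growth at rate −λ₁ ≈ 7.478).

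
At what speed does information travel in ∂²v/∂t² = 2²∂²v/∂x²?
Speed = 2. Information travels along characteristics x = x₀ ± 2t.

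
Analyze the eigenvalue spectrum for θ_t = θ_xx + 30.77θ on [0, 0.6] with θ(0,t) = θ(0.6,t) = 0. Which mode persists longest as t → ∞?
Eigenvalues: λₙ = n²π²/0.6² - 30.77.
First three modes:
  n=1: λ₁ = π²/0.6² - 30.77 ≈ -3.354
  n=2: λ₂ = 4π²/0.6² - 30.77 ≈ 78.892
  n=3: λ₃ = 9π²/0.6² - 30.77 ≈ 215.97
Since π²/0.6² ≈ 27.416 < 30.77, λ₁ < 0.
The n=1 mode grows fastest (−λₙ is largest for n=1) → dominates.
Asymptotic: θ ~ c₁ sin(πx/0.6) e^{3.354t} (exponential growth at rate −λ₁ ≈ 3.354).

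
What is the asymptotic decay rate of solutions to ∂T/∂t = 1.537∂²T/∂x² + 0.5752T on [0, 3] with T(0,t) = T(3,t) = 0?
Eigenvalues: λₙ = 1.537n²π²/3² - 0.5752.
First three modes:
  n=1: λ₁ = 1.537π²/3² - 0.5752 ≈ 1.11
  n=2: λ₂ = 6.148π²/3² - 0.5752 ≈ 6.167
  n=3: λ₃ = 13.833π²/3² - 0.5752 ≈ 14.594
Since 1.537π²/3² ≈ 1.686 > 0.5752, all λₙ > 0.
The n=1 mode decays slowest → dominates as t → ∞.
Asymptotic: T ~ c₁ sin(πx/3) e^{-λ₁t} with decay rate λ₁ ≈ 1.11.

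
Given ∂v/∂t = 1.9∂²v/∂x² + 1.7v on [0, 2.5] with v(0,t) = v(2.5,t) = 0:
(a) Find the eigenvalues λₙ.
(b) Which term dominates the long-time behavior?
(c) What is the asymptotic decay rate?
Eigenvalues: λₙ = 1.9n²π²/2.5² - 1.7.
First three modes:
  n=1: λ₁ = 1.9π²/2.5² - 1.7 ≈ 1.3
  n=2: λ₂ = 7.6π²/2.5² - 1.7 ≈ 10.301
  n=3: λ₃ = 17.1π²/2.5² - 1.7 ≈ 25.303
Since 1.9π²/2.5² ≈ 3 > 1.7, all λₙ > 0.
The n=1 mode decays slowest → dominates as t → ∞.
Asymptotic: v ~ c₁ sin(πx/2.5) e^{-λ₁t} with decay rate λ₁ ≈ 1.3.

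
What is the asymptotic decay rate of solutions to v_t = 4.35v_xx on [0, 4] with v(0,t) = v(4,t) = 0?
Eigenvalues: λₙ = 4.35n²π²/4².
First three modes:
  n=1: λ₁ = 4.35π²/4² ≈ 2.683
  n=2: λ₂ = 17.4π²/4² ≈ 10.733 (4× faster decay)
  n=3: λ₃ = 39.15π²/4² ≈ 24.15 (9× faster decay)
As t → ∞, higher modes decay exponentially faster. The n=1 mode dominates: v ~ c₁ sin(πx/4) e^{-λ₁t}.
Decay rate: λ₁ = 4.35π²/4² ≈ 2.683.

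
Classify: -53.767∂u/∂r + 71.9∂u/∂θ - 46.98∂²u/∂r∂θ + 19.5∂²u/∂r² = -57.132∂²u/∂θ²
Rewriting in standard form: 19.5∂²u/∂r² - 46.98∂²u/∂r∂θ + 57.132∂²u/∂θ² - 53.767∂u/∂r + 71.9∂u/∂θ = 0. Elliptic (discriminant = -2249.1756).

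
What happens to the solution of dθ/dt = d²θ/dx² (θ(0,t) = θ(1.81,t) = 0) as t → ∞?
θ → 0. Heat diffuses out through both boundaries.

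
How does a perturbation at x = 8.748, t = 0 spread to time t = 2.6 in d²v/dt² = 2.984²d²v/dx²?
Domain of influence: [0.9896, 16.5064]. Data at x = 8.748 spreads outward at speed 2.984.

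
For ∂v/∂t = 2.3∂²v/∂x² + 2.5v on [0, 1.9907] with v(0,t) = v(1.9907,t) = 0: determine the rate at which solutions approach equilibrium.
Eigenvalues: λₙ = 2.3n²π²/1.9907² - 2.5.
First three modes:
  n=1: λ₁ = 2.3π²/1.9907² - 2.5 ≈ 3.228
  n=2: λ₂ = 9.2π²/1.9907² - 2.5 ≈ 20.413
  n=3: λ₃ = 20.7π²/1.9907² - 2.5 ≈ 49.054
Since 2.3π²/1.9907² ≈ 5.728 > 2.5, all λₙ > 0.
The n=1 mode decays slowest → dominates as t → ∞.
Asymptotic: v ~ c₁ sin(πx/1.9907) e^{-λ₁t} with decay rate λ₁ ≈ 3.228.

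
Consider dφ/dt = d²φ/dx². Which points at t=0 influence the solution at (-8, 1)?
The entire real line. The heat equation has infinite propagation speed: any initial disturbance instantly affects all points (though exponentially small far away).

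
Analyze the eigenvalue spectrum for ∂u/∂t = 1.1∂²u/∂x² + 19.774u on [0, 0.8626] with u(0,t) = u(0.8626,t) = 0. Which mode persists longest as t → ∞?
Eigenvalues: λₙ = 1.1n²π²/0.8626² - 19.774.
First three modes:
  n=1: λ₁ = 1.1π²/0.8626² - 19.774 ≈ -5.183
  n=2: λ₂ = 4.4π²/0.8626² - 19.774 ≈ 38.588
  n=3: λ₃ = 9.9π²/0.8626² - 19.774 ≈ 111.542
Since 1.1π²/0.8626² ≈ 14.591 < 19.774, λ₁ < 0.
The n=1 mode grows fastest (−λₙ is largest for n=1) → dominates.
Asymptotic: u ~ c₁ sin(πx/0.8626) e^{5.183t} (exponential growth at rate −λ₁ ≈ 5.183).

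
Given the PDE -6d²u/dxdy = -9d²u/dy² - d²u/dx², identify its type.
Rewriting in standard form: d²u/dx² - 6d²u/dxdy + 9d²u/dy² = 0. The second-order coefficients are A = 1, B = -6, C = 9. Since B² - 4AC = 0 = 0, this is a parabolic PDE.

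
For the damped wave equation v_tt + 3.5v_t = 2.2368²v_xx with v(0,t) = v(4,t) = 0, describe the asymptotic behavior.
v → 0. Damping (γ=3.5) dissipates energy; oscillations decay exponentially.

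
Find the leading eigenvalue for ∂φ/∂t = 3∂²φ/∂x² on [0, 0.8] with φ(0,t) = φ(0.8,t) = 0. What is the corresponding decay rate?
Eigenvalues: λₙ = 3n²π²/0.8².
First three modes:
  n=1: λ₁ = 3π²/0.8² ≈ 46.264
  n=2: λ₂ = 12π²/0.8² ≈ 185.055 (4× faster decay)
  n=3: λ₃ = 27π²/0.8² ≈ 416.374 (9× faster decay)
As t → ∞, higher modes decay exponentially faster. The n=1 mode dominates: φ ~ c₁ sin(πx/0.8) e^{-λ₁t}.
Decay rate: λ₁ = 3π²/0.8² ≈ 46.264.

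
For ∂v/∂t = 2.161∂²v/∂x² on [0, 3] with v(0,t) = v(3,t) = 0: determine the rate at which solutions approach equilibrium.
Eigenvalues: λₙ = 2.161n²π²/3².
First three modes:
  n=1: λ₁ = 2.161π²/3² ≈ 2.37
  n=2: λ₂ = 8.644π²/3² ≈ 9.479 (4× faster decay)
  n=3: λ₃ = 19.449π²/3² ≈ 21.328 (9× faster decay)
As t → ∞, higher modes decay exponentially faster. The n=1 mode dominates: v ~ c₁ sin(πx/3) e^{-λ₁t}.
Decay rate: λ₁ = 2.161π²/3² ≈ 2.37.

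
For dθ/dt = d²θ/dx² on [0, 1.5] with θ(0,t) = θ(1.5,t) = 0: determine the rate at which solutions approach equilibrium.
Eigenvalues: λₙ = n²π²/1.5².
First three modes:
  n=1: λ₁ = π²/1.5² ≈ 4.386
  n=2: λ₂ = 4π²/1.5² ≈ 17.546 (4× faster decay)
  n=3: λ₃ = 9π²/1.5² ≈ 39.478 (9× faster decay)
As t → ∞, higher modes decay exponentially faster. The n=1 mode dominates: θ ~ c₁ sin(πx/1.5) e^{-λ₁t}.
Decay rate: λ₁ = π²/1.5² ≈ 4.386.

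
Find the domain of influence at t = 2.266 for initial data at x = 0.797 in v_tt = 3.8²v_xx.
Domain of influence: [-7.8138, 9.4078]. Data at x = 0.797 spreads outward at speed 3.8.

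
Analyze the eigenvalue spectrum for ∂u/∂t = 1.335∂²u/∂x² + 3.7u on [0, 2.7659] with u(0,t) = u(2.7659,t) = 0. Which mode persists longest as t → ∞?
Eigenvalues: λₙ = 1.335n²π²/2.7659² - 3.7.
First three modes:
  n=1: λ₁ = 1.335π²/2.7659² - 3.7 ≈ -1.978
  n=2: λ₂ = 5.34π²/2.7659² - 3.7 ≈ 3.189
  n=3: λ₃ = 12.015π²/2.7659² - 3.7 ≈ 11.801
Since 1.335π²/2.7659² ≈ 1.722 < 3.7, λ₁ < 0.
The n=1 mode grows fastest (−λₙ is largest for n=1) → dominates.
Asymptotic: u ~ c₁ sin(πx/2.7659) e^{1.978t} (exponential growth at rate −λ₁ ≈ 1.978).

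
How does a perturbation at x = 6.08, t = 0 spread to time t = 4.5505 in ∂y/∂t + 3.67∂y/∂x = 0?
At x = 22.780335. The characteristic carries data from (6.08, 0) to (22.780335, 4.5505).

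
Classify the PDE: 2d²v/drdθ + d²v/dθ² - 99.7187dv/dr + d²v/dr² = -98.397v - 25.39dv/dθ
Rewriting in standard form: d²v/dr² + 2d²v/drdθ + d²v/dθ² - 99.7187dv/dr + 25.39dv/dθ + 98.397v = 0. A = 1, B = 2, C = 1. Discriminant B² - 4AC = 0. Since 0 = 0, parabolic.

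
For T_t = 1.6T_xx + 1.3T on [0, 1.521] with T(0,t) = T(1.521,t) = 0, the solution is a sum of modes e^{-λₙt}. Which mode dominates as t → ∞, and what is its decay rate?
Eigenvalues: λₙ = 1.6n²π²/1.521² - 1.3.
First three modes:
  n=1: λ₁ = 1.6π²/1.521² - 1.3 ≈ 5.526
  n=2: λ₂ = 6.4π²/1.521² - 1.3 ≈ 26.004
  n=3: λ₃ = 14.4π²/1.521² - 1.3 ≈ 60.133
Since 1.6π²/1.521² ≈ 6.826 > 1.3, all λₙ > 0.
The n=1 mode decays slowest → dominates as t → ∞.
Asymptotic: T ~ c₁ sin(πx/1.521) e^{-λ₁t} with decay rate λ₁ ≈ 5.526.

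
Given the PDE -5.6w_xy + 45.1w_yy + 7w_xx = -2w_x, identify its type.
Rewriting in standard form: 7w_xx - 5.6w_xy + 45.1w_yy + 2w_x = 0. The second-order coefficients are A = 7, B = -5.6, C = 45.1. Since B² - 4AC = -1231.44 < 0, this is an elliptic PDE.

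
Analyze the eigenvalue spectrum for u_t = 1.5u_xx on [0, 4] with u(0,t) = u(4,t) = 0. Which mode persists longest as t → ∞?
Eigenvalues: λₙ = 1.5n²π²/4².
First three modes:
  n=1: λ₁ = 1.5π²/4² ≈ 0.925
  n=2: λ₂ = 6π²/4² ≈ 3.701 (4× faster decay)
  n=3: λ₃ = 13.5π²/4² ≈ 8.327 (9× faster decay)
As t → ∞, higher modes decay exponentially faster. The n=1 mode dominates: u ~ c₁ sin(πx/4) e^{-λ₁t}.
Decay rate: λ₁ = 1.5π²/4² ≈ 0.925.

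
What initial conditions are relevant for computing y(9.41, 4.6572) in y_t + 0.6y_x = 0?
A single point: x = 6.61568. The characteristic through (9.41, 4.6572) is x - 0.6t = const, so x = 9.41 - 0.6·4.6572 = 6.61568.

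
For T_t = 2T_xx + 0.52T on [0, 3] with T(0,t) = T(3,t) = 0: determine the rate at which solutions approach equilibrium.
Eigenvalues: λₙ = 2n²π²/3² - 0.52.
First three modes:
  n=1: λ₁ = 2π²/3² - 0.52 ≈ 1.673
  n=2: λ₂ = 8π²/3² - 0.52 ≈ 8.253
  n=3: λ₃ = 18π²/3² - 0.52 ≈ 19.219
Since 2π²/3² ≈ 2.193 > 0.52, all λₙ > 0.
The n=1 mode decays slowest → dominates as t → ∞.
Asymptotic: T ~ c₁ sin(πx/3) e^{-λ₁t} with decay rate λ₁ ≈ 1.673.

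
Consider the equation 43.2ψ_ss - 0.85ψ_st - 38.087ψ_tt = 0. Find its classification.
Hyperbolic. (A = 43.2, B = -0.85, C = -38.087 gives B² - 4AC = 6582.1561.)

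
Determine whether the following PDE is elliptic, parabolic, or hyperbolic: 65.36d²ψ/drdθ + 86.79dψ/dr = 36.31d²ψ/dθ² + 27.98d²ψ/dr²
Rewriting in standard form: -27.98d²ψ/dr² + 65.36d²ψ/drdθ - 36.31d²ψ/dθ² + 86.79dψ/dr = 0. Coefficients: A = -27.98, B = 65.36, C = -36.31. B² - 4AC = 208.1144, which is positive, so the equation is hyperbolic.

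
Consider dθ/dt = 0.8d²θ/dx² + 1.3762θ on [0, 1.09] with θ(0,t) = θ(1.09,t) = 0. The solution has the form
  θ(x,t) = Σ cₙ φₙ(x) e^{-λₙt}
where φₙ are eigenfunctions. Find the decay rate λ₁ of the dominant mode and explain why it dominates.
Eigenvalues: λₙ = 0.8n²π²/1.09² - 1.3762.
First three modes:
  n=1: λ₁ = 0.8π²/1.09² - 1.3762 ≈ 5.269
  n=2: λ₂ = 3.2π²/1.09² - 1.3762 ≈ 25.206
  n=3: λ₃ = 7.2π²/1.09² - 1.3762 ≈ 58.435
Since 0.8π²/1.09² ≈ 6.646 > 1.3762, all λₙ > 0.
The n=1 mode decays slowest → dominates as t → ∞.
Asymptotic: θ ~ c₁ sin(πx/1.09) e^{-λ₁t} with decay rate λ₁ ≈ 5.269.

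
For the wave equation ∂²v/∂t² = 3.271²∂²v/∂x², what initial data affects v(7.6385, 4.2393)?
Domain of dependence: [-6.2282503, 21.5052503]. Signals travel at speed 3.271, so data within |x - 7.6385| ≤ 3.271·4.2393 = 13.8667503 can reach the point.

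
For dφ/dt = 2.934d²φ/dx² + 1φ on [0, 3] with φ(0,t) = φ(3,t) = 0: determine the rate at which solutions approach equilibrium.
Eigenvalues: λₙ = 2.934n²π²/3² - 1.
First three modes:
  n=1: λ₁ = 2.934π²/3² - 1 ≈ 2.217
  n=2: λ₂ = 11.736π²/3² - 1 ≈ 11.87
  n=3: λ₃ = 26.406π²/3² - 1 ≈ 27.957
Since 2.934π²/3² ≈ 3.217 > 1, all λₙ > 0.
The n=1 mode decays slowest → dominates as t → ∞.
Asymptotic: φ ~ c₁ sin(πx/3) e^{-λ₁t} with decay rate λ₁ ≈ 2.217.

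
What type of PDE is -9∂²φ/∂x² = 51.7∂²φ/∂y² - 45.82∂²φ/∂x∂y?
Rewriting in standard form: -9∂²φ/∂x² + 45.82∂²φ/∂x∂y - 51.7∂²φ/∂y² = 0. With A = -9, B = 45.82, C = -51.7, the discriminant is 238.2724. This is a hyperbolic PDE.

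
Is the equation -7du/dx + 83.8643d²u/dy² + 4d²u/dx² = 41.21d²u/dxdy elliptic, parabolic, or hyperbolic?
Rewriting in standard form: 4d²u/dx² - 41.21d²u/dxdy + 83.8643d²u/dy² - 7du/dx = 0. Computing B² - 4AC with A = 4, B = -41.21, C = 83.8643: discriminant = 356.4353 (positive). Answer: hyperbolic.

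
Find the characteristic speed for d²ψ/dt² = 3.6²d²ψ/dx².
Speed = 3.6. Information travels along characteristics x = x₀ ± 3.6t.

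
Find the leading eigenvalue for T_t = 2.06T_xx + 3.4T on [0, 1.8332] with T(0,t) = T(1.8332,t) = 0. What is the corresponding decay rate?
Eigenvalues: λₙ = 2.06n²π²/1.8332² - 3.4.
First three modes:
  n=1: λ₁ = 2.06π²/1.8332² - 3.4 ≈ 2.65
  n=2: λ₂ = 8.24π²/1.8332² - 3.4 ≈ 20.8
  n=3: λ₃ = 18.54π²/1.8332² - 3.4 ≈ 51.049
Since 2.06π²/1.8332² ≈ 6.05 > 3.4, all λₙ > 0.
The n=1 mode decays slowest → dominates as t → ∞.
Asymptotic: T ~ c₁ sin(πx/1.8332) e^{-λ₁t} with decay rate λ₁ ≈ 2.65.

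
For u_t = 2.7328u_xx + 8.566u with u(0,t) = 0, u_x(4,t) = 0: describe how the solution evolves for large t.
u grows unboundedly. Reaction dominates diffusion (r=8.566 > κπ²/(4L²)≈0.42); solution grows exponentially.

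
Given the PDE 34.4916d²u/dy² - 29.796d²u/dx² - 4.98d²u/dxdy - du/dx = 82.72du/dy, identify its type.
Rewriting in standard form: -29.796d²u/dx² - 4.98d²u/dxdy + 34.4916d²u/dy² - du/dx - 82.72du/dy = 0. The second-order coefficients are A = -29.796, B = -4.98, C = 34.4916. Since B² - 4AC = 4135.6472544 > 0, this is a hyperbolic PDE.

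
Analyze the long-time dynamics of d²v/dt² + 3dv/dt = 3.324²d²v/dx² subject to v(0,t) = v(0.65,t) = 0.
Long-time behavior: v → 0. Damping (γ=3) dissipates energy; oscillations decay exponentially.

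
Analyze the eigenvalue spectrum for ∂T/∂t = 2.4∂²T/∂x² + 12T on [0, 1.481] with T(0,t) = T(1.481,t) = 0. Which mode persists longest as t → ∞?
Eigenvalues: λₙ = 2.4n²π²/1.481² - 12.
First three modes:
  n=1: λ₁ = 2.4π²/1.481² - 12 ≈ -1.201
  n=2: λ₂ = 9.6π²/1.481² - 12 ≈ 31.198
  n=3: λ₃ = 21.6π²/1.481² - 12 ≈ 85.195
Since 2.4π²/1.481² ≈ 10.799 < 12, λ₁ < 0.
The n=1 mode grows fastest (−λₙ is largest for n=1) → dominates.
Asymptotic: T ~ c₁ sin(πx/1.481) e^{1.201t} (exponential growth at rate −λ₁ ≈ 1.201).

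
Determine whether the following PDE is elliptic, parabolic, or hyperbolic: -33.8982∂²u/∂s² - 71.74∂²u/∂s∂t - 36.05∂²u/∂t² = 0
Coefficients: A = -33.8982, B = -71.74, C = -36.05. B² - 4AC = 258.50716, which is positive, so the equation is hyperbolic.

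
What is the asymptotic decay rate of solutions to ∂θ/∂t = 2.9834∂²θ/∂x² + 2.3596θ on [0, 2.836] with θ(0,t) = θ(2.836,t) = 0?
Eigenvalues: λₙ = 2.9834n²π²/2.836² - 2.3596.
First three modes:
  n=1: λ₁ = 2.9834π²/2.836² - 2.3596 ≈ 1.301
  n=2: λ₂ = 11.9336π²/2.836² - 2.3596 ≈ 12.284
  n=3: λ₃ = 26.8506π²/2.836² - 2.3596 ≈ 30.589
Since 2.9834π²/2.836² ≈ 3.661 > 2.3596, all λₙ > 0.
The n=1 mode decays slowest → dominates as t → ∞.
Asymptotic: θ ~ c₁ sin(πx/2.836) e^{-λ₁t} with decay rate λ₁ ≈ 1.301.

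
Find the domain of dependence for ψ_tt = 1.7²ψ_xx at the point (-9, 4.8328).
Domain of dependence: [-17.21576, -0.78424]. Signals travel at speed 1.7, so data within |x - -9| ≤ 1.7·4.8328 = 8.21576 can reach the point.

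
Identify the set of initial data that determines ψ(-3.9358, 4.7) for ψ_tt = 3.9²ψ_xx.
Domain of dependence: [-22.2658, 14.3942]. Signals travel at speed 3.9, so data within |x - -3.9358| ≤ 3.9·4.7 = 18.33 can reach the point.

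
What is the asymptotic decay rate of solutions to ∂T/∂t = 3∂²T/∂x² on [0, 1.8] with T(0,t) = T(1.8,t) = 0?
Eigenvalues: λₙ = 3n²π²/1.8².
First three modes:
  n=1: λ₁ = 3π²/1.8² ≈ 9.139
  n=2: λ₂ = 12π²/1.8² ≈ 36.554 (4× faster decay)
  n=3: λ₃ = 27π²/1.8² ≈ 82.247 (9× faster decay)
As t → ∞, higher modes decay exponentially faster. The n=1 mode dominates: T ~ c₁ sin(πx/1.8) e^{-λ₁t}.
Decay rate: λ₁ = 3π²/1.8² ≈ 9.139.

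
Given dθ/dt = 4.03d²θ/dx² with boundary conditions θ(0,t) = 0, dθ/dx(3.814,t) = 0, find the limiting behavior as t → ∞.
θ → 0. Heat escapes through the Dirichlet boundary.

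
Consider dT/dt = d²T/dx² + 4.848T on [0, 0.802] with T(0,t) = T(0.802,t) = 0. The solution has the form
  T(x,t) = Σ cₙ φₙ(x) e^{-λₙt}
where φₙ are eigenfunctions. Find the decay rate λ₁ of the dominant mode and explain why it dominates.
Eigenvalues: λₙ = n²π²/0.802² - 4.848.
First three modes:
  n=1: λ₁ = π²/0.802² - 4.848 ≈ 10.496
  n=2: λ₂ = 4π²/0.802² - 4.848 ≈ 56.53
  n=3: λ₃ = 9π²/0.802² - 4.848 ≈ 133.252
Since π²/0.802² ≈ 15.344 > 4.848, all λₙ > 0.
The n=1 mode decays slowest → dominates as t → ∞.
Asymptotic: T ~ c₁ sin(πx/0.802) e^{-λ₁t} with decay rate λ₁ ≈ 10.496.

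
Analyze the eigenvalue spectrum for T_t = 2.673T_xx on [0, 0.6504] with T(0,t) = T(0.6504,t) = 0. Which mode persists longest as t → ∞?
Eigenvalues: λₙ = 2.673n²π²/0.6504².
First three modes:
  n=1: λ₁ = 2.673π²/0.6504² ≈ 62.365
  n=2: λ₂ = 10.692π²/0.6504² ≈ 249.458 (4× faster decay)
  n=3: λ₃ = 24.057π²/0.6504² ≈ 561.281 (9× faster decay)
As t → ∞, higher modes decay exponentially faster. The n=1 mode dominates: T ~ c₁ sin(πx/0.6504) e^{-λ₁t}.
Decay rate: λ₁ = 2.673π²/0.6504² ≈ 62.365.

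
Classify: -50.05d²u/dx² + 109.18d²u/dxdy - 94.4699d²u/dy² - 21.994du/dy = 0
Elliptic (discriminant = -6992.60158).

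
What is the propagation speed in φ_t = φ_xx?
Infinite. The heat equation is parabolic, not hyperbolic, so disturbances propagate instantly.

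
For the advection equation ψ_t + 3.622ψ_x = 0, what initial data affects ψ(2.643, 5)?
A single point: x = -15.467. The characteristic through (2.643, 5) is x - 3.622t = const, so x = 2.643 - 3.622·5 = -15.467.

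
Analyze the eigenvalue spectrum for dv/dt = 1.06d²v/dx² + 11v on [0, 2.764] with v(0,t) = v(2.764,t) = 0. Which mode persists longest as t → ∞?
Eigenvalues: λₙ = 1.06n²π²/2.764² - 11.
First three modes:
  n=1: λ₁ = 1.06π²/2.764² - 11 ≈ -9.631
  n=2: λ₂ = 4.24π²/2.764² - 11 ≈ -5.522
  n=3: λ₃ = 9.54π²/2.764² - 11 ≈ 1.325
Since 1.06π²/2.764² ≈ 1.369 < 11, λ₁ < 0.
The n=1 mode grows fastest (−λₙ is largest for n=1) → dominates.
Asymptotic: v ~ c₁ sin(πx/2.764) e^{9.631t} (exponential growth at rate −λ₁ ≈ 9.631).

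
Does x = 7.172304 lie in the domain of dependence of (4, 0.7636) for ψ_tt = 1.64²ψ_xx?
No. The domain of dependence is [2.747696, 5.252304], and 7.172304 is outside this interval.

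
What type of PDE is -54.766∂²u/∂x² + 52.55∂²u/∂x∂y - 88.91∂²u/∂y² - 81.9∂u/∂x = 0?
With A = -54.766, B = 52.55, C = -88.91, the discriminant is -16715.47774. This is an elliptic PDE.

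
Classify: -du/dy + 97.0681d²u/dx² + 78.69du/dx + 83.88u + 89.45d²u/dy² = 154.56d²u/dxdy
Rewriting in standard form: 97.0681d²u/dx² - 154.56d²u/dxdy + 89.45d²u/dy² + 78.69du/dx - du/dy + 83.88u = 0. Elliptic (discriminant = -10842.17258).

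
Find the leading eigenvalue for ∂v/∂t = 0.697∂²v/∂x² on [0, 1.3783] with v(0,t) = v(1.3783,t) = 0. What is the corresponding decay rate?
Eigenvalues: λₙ = 0.697n²π²/1.3783².
First three modes:
  n=1: λ₁ = 0.697π²/1.3783² ≈ 3.621
  n=2: λ₂ = 2.788π²/1.3783² ≈ 14.485 (4× faster decay)
  n=3: λ₃ = 6.273π²/1.3783² ≈ 32.59 (9× faster decay)
As t → ∞, higher modes decay exponentially faster. The n=1 mode dominates: v ~ c₁ sin(πx/1.3783) e^{-λ₁t}.
Decay rate: λ₁ = 0.697π²/1.3783² ≈ 3.621.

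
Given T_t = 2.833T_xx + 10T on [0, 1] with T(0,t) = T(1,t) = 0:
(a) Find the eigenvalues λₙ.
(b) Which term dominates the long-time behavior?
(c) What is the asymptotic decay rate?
Eigenvalues: λₙ = 2.833n²π²/1² - 10.
First three modes:
  n=1: λ₁ = 2.833π² - 10 ≈ 17.961
  n=2: λ₂ = 11.332π² - 10 ≈ 101.842
  n=3: λ₃ = 25.497π² - 10 ≈ 241.645
Since 2.833π² ≈ 27.961 > 10, all λₙ > 0.
The n=1 mode decays slowest → dominates as t → ∞.
Asymptotic: T ~ c₁ sin(πx/1) e^{-λ₁t} with decay rate λ₁ ≈ 17.961.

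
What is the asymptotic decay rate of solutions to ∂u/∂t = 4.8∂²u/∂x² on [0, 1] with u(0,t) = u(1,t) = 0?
Eigenvalues: λₙ = 4.8n²π².
First three modes:
  n=1: λ₁ = 4.8π² ≈ 47.374
  n=2: λ₂ = 19.2π² ≈ 189.496 (4× faster decay)
  n=3: λ₃ = 43.2π² ≈ 426.367 (9× faster decay)
As t → ∞, higher modes decay exponentially faster. The n=1 mode dominates: u ~ c₁ sin(πx) e^{-λ₁t}.
Decay rate: λ₁ = 4.8π² ≈ 47.374.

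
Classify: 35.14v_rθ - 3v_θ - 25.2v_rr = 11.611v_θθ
Rewriting in standard form: -25.2v_rr + 35.14v_rθ - 11.611v_θθ - 3v_θ = 0. Hyperbolic (discriminant = 64.4308).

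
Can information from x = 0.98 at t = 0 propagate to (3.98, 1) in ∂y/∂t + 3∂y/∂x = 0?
Yes. The characteristic through (3.98, 1) passes through x = 0.98.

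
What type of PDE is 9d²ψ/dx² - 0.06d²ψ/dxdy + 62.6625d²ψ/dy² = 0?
With A = 9, B = -0.06, C = 62.6625, the discriminant is -2255.8464. This is an elliptic PDE.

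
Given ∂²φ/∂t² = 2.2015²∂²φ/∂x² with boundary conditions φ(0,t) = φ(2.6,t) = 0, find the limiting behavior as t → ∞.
φ oscillates (no decay). Energy is conserved; the solution oscillates indefinitely as standing waves.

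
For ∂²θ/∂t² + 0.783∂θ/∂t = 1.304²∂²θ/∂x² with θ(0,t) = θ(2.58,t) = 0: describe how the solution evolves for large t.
θ → 0. Damping (γ=0.783) dissipates energy; oscillations decay exponentially.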